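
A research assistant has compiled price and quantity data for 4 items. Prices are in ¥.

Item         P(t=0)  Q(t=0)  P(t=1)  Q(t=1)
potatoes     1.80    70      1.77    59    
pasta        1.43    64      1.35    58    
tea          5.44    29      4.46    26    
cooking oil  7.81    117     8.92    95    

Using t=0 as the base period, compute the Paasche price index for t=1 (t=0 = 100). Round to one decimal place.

Paasche price index uses current-period quantities as weights.
ΣP(t=1)·Q(t=1) = 1.77×59 + 1.35×58 + 4.46×26 + 8.92×95 = 104.43 + 78.3 + 115.96 + 847.4 = 1146.09
ΣP(t=0)·Q(t=1) = 1.80×59 + 1.43×58 + 5.44×26 + 7.81×95 = 106.2 + 82.94 + 141.44 + 741.95 = 1072.53
Index = 1146.09 / 1072.53 × 100 = 106.8585

106.9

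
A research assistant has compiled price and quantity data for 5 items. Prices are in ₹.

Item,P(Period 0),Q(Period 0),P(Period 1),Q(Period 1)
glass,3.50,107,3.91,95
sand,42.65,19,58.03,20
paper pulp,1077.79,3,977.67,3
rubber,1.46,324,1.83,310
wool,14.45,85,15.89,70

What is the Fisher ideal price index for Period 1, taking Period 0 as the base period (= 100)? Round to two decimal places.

Laspeyres component (base-period weights):
ΣP(Period 1)Q(Period 0) = 3.91×107 + 58.03×19 + 977.67×3 + 1.83×324 + 15.89×85 = 418.37 + 1102.57 + 2933.01 + 592.92 + 1350.65 = 6397.52
ΣP(Period 0)Q(Period 0) = 3.50×107 + 42.65×19 + 1077.79×3 + 1.46×324 + 14.45×85 = 374.5 + 810.35 + 3233.37 + 473.04 + 1228.25 = 6119.51
L = 6397.52 / 6119.51 × 100 = 104.5430
Paasche component (current-period weights):
ΣP(Period 1)Q(Period 1) = 3.91×95 + 58.03×20 + 977.67×3 + 1.83×310 + 15.89×70 = 371.45 + 1160.6 + 2933.01 + 567.3 + 1112.3 = 6144.66
ΣP(Period 0)Q(Period 1) = 3.50×95 + 42.65×20 + 1077.79×3 + 1.46×310 + 14.45×70 = 332.5 + 853 + 3233.37 + 452.6 + 1011.5 = 5882.97
P = 6144.66 / 5882.97 × 100 = 104.4483
Fisher = √(L × P) = √(104.5430 × 104.4483) = 104.4956

104.50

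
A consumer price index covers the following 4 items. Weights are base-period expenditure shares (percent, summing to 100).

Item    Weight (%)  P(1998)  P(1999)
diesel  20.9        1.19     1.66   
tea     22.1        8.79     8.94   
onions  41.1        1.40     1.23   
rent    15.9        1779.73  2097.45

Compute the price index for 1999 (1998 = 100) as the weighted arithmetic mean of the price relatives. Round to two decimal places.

diesel: 20.9 × (1.66/1.19) = 20.9 × 1.394958 = 29.1546
tea: 22.1 × (8.94/8.79) = 22.1 × 1.017065 = 22.4771
onions: 41.1 × (1.23/1.40) = 41.1 × 0.878571 = 36.1093
rent: 15.9 × (2097.45/1779.73) = 15.9 × 1.178521 = 18.7385
Index = Σ wᵢ·(p₁ᵢ/p₀ᵢ) = 29.1546 + 22.4771 + 36.1093 + 18.7385 = 106.4795

106.48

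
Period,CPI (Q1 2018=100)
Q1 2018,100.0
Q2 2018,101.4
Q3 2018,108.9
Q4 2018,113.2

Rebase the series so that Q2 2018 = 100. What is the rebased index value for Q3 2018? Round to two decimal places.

107.40

Rebased(Q3 2018) = 108.9 / 101.4 × 100 = 107.3964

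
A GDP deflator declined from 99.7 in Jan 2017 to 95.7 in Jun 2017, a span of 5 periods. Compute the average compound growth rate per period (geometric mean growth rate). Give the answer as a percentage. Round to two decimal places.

Growth factor = (95.7/99.7)^(1/5) = (0.959880)^(1/5) = 0.991844
Growth rate = 0.991844 − 1 = -0.008156 = -0.8156%

-0.82%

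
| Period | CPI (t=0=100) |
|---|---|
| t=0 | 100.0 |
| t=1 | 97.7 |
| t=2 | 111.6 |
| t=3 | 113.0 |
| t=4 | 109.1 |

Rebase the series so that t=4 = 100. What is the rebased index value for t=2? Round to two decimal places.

Rebased(t=2) = 111.6 / 109.1 × 100 = 102.2915

102.29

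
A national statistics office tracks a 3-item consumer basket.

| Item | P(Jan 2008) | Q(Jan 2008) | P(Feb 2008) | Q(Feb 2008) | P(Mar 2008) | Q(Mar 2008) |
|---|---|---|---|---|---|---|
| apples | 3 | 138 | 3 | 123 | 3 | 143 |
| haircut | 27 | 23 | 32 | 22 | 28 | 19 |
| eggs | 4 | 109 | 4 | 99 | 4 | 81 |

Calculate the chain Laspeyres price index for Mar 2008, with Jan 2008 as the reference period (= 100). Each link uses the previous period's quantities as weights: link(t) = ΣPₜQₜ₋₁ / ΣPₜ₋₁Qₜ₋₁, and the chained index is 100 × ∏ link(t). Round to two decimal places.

101.36

Link Jan 2008→Feb 2008:
ΣP(Feb 2008)Q(Jan 2008) = 3×138 + 32×23 + 4×109 = 414 + 736 + 436 = 1586
ΣP(Jan 2008)Q(Jan 2008) = 3×138 + 27×23 + 4×109 = 414 + 621 + 436 = 1471
link = 1586/1471 = 1.078178
Link Feb 2008→Mar 2008:
ΣP(Mar 2008)Q(Feb 2008) = 3×123 + 28×22 + 4×99 = 369 + 616 + 396 = 1381
ΣP(Feb 2008)Q(Feb 2008) = 3×123 + 32×22 + 4×99 = 369 + 704 + 396 = 1469
link = 1381/1469 = 0.940095
Chained index = 100 × 1.078178 × 0.940095 = 101.3590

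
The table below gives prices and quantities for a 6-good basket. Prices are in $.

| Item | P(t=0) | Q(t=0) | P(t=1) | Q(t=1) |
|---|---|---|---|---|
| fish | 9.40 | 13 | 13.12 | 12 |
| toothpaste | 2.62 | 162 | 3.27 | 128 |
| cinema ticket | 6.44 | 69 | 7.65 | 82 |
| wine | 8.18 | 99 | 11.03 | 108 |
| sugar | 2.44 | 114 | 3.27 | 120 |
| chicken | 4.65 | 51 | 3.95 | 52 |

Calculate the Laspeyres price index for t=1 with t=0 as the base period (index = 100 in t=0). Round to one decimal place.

125.0

Laspeyres price index uses base-period quantities as weights.
ΣP(t=1)·Q(t=0) = 13.12×13 + 3.27×162 + 7.65×69 + 11.03×99 + 3.27×114 + 3.95×51 = 170.56 + 529.74 + 527.85 + 1091.97 + 372.78 + 201.45 = 2894.35
ΣP(t=0)·Q(t=0) = 9.40×13 + 2.62×162 + 6.44×69 + 8.18×99 + 2.44×114 + 4.65×51 = 122.2 + 424.44 + 444.36 + 809.82 + 278.16 + 237.15 = 2316.13
Index = 2894.35 / 2316.13 × 100 = 124.9649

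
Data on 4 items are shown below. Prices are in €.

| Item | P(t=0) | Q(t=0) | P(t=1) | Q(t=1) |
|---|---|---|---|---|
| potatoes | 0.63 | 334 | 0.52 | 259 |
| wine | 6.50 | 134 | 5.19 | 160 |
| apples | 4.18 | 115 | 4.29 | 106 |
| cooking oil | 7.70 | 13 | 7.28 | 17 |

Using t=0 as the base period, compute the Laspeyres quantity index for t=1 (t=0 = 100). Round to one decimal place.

106.9

Laspeyres quantity index uses base-period prices as weights.
ΣP(t=0)·Q(t=1) = 0.63×259 + 6.50×160 + 4.18×106 + 7.70×17 = 163.17 + 1040 + 443.08 + 130.9 = 1777.15
ΣP(t=0)·Q(t=0) = 0.63×334 + 6.50×134 + 4.18×115 + 7.70×13 = 210.42 + 871 + 480.7 + 100.1 = 1662.22
Index = 1777.15 / 1662.22 × 100 = 106.9142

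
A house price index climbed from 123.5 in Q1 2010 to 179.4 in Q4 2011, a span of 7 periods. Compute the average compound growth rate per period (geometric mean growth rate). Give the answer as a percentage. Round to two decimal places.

5.48%

Growth factor = (179.4/123.5)^(1/7) = (1.452632)^(1/7) = 1.054788
Growth rate = 1.054788 − 1 = 0.054788 = 5.4788%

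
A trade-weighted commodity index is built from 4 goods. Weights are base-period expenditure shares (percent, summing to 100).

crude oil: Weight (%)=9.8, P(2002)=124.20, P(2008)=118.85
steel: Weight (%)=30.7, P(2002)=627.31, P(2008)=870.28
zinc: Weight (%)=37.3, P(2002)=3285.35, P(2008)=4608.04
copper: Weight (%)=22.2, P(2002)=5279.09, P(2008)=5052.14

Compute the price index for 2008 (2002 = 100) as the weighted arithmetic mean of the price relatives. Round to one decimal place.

125.5

crude oil: 9.8 × (118.85/124.20) = 9.8 × 0.956924 = 9.3779
steel: 30.7 × (870.28/627.31) = 30.7 × 1.387320 = 42.5907
zinc: 37.3 × (4608.04/3285.35) = 37.3 × 1.402602 = 52.3171
copper: 22.2 × (5052.14/5279.09) = 22.2 × 0.957010 = 21.2456
Index = Σ wᵢ·(p₁ᵢ/p₀ᵢ) = 9.3779 + 42.5907 + 52.3171 + 21.2456 = 125.5313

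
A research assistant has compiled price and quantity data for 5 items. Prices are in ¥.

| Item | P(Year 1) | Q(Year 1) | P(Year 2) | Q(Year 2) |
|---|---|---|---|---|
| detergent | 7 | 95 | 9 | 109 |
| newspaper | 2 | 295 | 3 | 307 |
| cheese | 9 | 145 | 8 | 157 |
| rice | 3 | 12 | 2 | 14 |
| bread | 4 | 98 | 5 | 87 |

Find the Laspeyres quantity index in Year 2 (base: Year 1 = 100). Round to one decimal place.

Laspeyres quantity index uses base-period prices as weights.
ΣP(Year 1)·Q(Year 2) = 7×109 + 2×307 + 9×157 + 3×14 + 4×87 = 763 + 614 + 1413 + 42 + 348 = 3180
ΣP(Year 1)·Q(Year 1) = 7×95 + 2×295 + 9×145 + 3×12 + 4×98 = 665 + 590 + 1305 + 36 + 392 = 2988
Index = 3180 / 2988 × 100 = 106.4257

106.4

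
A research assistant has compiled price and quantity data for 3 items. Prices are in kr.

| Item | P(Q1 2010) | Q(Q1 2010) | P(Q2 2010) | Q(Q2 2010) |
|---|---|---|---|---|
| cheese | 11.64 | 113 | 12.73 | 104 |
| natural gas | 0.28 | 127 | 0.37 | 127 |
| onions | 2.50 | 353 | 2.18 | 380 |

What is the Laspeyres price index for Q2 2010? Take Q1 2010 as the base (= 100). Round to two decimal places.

100.97

Laspeyres price index uses base-period quantities as weights.
ΣP(Q2 2010)·Q(Q1 2010) = 12.73×113 + 0.37×127 + 2.18×353 = 1438.49 + 46.99 + 769.54 = 2255.02
ΣP(Q1 2010)·Q(Q1 2010) = 11.64×113 + 0.28×127 + 2.50×353 = 1315.32 + 35.56 + 882.5 = 2233.38
Index = 2255.02 / 2233.38 × 100 = 100.9689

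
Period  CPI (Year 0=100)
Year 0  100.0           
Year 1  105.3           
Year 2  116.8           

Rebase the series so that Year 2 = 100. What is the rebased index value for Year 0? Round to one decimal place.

85.6

Rebased(Year 0) = 100.0 / 116.8 × 100 = 85.6164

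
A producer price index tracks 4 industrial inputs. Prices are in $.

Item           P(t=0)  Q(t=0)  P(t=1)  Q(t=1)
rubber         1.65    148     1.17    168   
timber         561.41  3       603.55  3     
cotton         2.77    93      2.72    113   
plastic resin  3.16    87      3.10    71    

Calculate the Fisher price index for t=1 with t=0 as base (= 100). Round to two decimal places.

Laspeyres component (base-period weights):
ΣP(t=1)Q(t=0) = 1.17×148 + 603.55×3 + 2.72×93 + 3.10×87 = 173.16 + 1810.65 + 252.96 + 269.7 = 2506.47
ΣP(t=0)Q(t=0) = 1.65×148 + 561.41×3 + 2.77×93 + 3.16×87 = 244.2 + 1684.23 + 257.61 + 274.92 = 2460.96
L = 2506.47 / 2460.96 × 100 = 101.8493
Paasche component (current-period weights):
ΣP(t=1)Q(t=1) = 1.17×168 + 603.55×3 + 2.72×113 + 3.10×71 = 196.56 + 1810.65 + 307.36 + 220.1 = 2534.67
ΣP(t=0)Q(t=1) = 1.65×168 + 561.41×3 + 2.77×113 + 3.16×71 = 277.2 + 1684.23 + 313.01 + 224.36 = 2498.8
P = 2534.67 / 2498.8 × 100 = 101.4355
Fisher = √(L × P) = √(101.8493 × 101.4355) = 101.6422

101.64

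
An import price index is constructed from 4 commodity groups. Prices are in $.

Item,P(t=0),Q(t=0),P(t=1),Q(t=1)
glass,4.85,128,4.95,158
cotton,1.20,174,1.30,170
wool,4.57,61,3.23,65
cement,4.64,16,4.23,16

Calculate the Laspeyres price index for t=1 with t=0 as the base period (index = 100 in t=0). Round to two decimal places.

95.09

Laspeyres price index uses base-period quantities as weights.
ΣP(t=1)·Q(t=0) = 4.95×128 + 1.30×174 + 3.23×61 + 4.23×16 = 633.6 + 226.2 + 197.03 + 67.68 = 1124.51
ΣP(t=0)·Q(t=0) = 4.85×128 + 1.20×174 + 4.57×61 + 4.64×16 = 620.8 + 208.8 + 278.77 + 74.24 = 1182.61
Index = 1124.51 / 1182.61 × 100 = 95.0871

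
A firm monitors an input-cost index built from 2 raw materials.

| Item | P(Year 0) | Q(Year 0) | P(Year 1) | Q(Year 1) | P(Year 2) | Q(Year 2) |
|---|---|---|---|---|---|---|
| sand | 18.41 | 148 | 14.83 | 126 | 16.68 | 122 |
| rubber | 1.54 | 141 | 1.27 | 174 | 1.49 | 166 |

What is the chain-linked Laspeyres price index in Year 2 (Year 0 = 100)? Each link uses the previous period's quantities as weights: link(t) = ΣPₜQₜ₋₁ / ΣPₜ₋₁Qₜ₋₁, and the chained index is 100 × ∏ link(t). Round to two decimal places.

91.18

Link Year 0→Year 1:
ΣP(Year 1)Q(Year 0) = 14.83×148 + 1.27×141 = 2194.84 + 179.07 = 2373.91
ΣP(Year 0)Q(Year 0) = 18.41×148 + 1.54×141 = 2724.68 + 217.14 = 2941.82
link = 2373.91/2941.82 = 0.806953
Link Year 1→Year 2:
ΣP(Year 2)Q(Year 1) = 16.68×126 + 1.49×174 = 2101.68 + 259.26 = 2360.94
ΣP(Year 1)Q(Year 1) = 14.83×126 + 1.27×174 = 1868.58 + 220.98 = 2089.56
link = 2360.94/2089.56 = 1.129874
Chained index = 100 × 0.806953 × 1.129874 = 91.1755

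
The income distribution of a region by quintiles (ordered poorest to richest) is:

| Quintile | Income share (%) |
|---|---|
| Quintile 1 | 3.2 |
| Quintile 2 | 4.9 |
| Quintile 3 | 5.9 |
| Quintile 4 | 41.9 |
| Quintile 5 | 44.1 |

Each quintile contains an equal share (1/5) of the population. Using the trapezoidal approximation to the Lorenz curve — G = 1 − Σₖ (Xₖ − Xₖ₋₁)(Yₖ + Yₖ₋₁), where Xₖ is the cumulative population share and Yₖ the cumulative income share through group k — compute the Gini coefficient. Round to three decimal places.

0.475

Cumulative income shares Yₖ: 0.0320, 0.0810, 0.1400, 0.5590, 1.0000
Σ (Xₖ−Xₖ₋₁)(Yₖ+Yₖ₋₁) = (1/5)(0.0320+0.0000) + (1/5)(0.0810+0.0320) + (1/5)(0.1400+0.0810) + (1/5)(0.5590+0.1400) + (1/5)(1.0000+0.5590)
  = 0.0064 + 0.0226 + 0.0442 + 0.1398 + 0.3118 = 0.5248
G = 1 − 0.5248 = 0.4752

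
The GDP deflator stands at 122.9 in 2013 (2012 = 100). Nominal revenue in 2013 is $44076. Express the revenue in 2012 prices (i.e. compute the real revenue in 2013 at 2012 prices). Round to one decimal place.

Real = Nominal ÷ (Index/100) = 44076 ÷ (122.9/100)
     = 44076 ÷ 1.229 = 35863.3035

35863.3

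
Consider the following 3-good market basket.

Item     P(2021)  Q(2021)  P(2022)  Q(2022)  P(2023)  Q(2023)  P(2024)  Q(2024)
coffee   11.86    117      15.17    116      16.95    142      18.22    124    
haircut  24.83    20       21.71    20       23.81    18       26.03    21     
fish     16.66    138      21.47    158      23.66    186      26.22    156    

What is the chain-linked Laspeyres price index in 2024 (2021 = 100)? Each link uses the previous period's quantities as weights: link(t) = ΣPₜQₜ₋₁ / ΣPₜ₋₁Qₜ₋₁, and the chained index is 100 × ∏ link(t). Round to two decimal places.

149.96

Link 2021→2022:
ΣP(2022)Q(2021) = 15.17×117 + 21.71×20 + 21.47×138 = 1774.89 + 434.2 + 2962.86 = 5171.95
ΣP(2021)Q(2021) = 11.86×117 + 24.83×20 + 16.66×138 = 1387.62 + 496.6 + 2299.08 = 4183.3
link = 5171.95/4183.3 = 1.236333
Link 2022→2023:
ΣP(2023)Q(2022) = 16.95×116 + 23.81×20 + 23.66×158 = 1966.2 + 476.2 + 3738.28 = 6180.68
ΣP(2022)Q(2022) = 15.17×116 + 21.71×20 + 21.47×158 = 1759.72 + 434.2 + 3392.26 = 5586.18
link = 6180.68/5586.18 = 1.106423
Link 2023→2024:
ΣP(2024)Q(2023) = 18.22×142 + 26.03×18 + 26.22×186 = 2587.24 + 468.54 + 4876.92 = 7932.7
ΣP(2023)Q(2023) = 16.95×142 + 23.81×18 + 23.66×186 = 2406.9 + 428.58 + 4400.76 = 7236.24
link = 7932.7/7236.24 = 1.096246
Chained index = 100 × 1.236333 × 1.106423 × 1.096246 = 149.9563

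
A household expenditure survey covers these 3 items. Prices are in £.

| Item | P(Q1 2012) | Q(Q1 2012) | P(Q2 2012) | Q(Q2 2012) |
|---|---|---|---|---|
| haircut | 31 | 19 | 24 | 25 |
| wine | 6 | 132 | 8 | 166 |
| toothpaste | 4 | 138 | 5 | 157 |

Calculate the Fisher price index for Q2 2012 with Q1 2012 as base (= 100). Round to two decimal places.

Laspeyres component (base-period weights):
ΣP(Q2 2012)Q(Q1 2012) = 24×19 + 8×132 + 5×138 = 456 + 1056 + 690 = 2202
ΣP(Q1 2012)Q(Q1 2012) = 31×19 + 6×132 + 4×138 = 589 + 792 + 552 = 1933
L = 2202 / 1933 × 100 = 113.9162
Paasche component (current-period weights):
ΣP(Q2 2012)Q(Q2 2012) = 24×25 + 8×166 + 5×157 = 600 + 1328 + 785 = 2713
ΣP(Q1 2012)Q(Q2 2012) = 31×25 + 6×166 + 4×157 = 775 + 996 + 628 = 2399
P = 2713 / 2399 × 100 = 113.0888
Fisher = √(L × P) = √(113.9162 × 113.0888) = 113.5017

113.50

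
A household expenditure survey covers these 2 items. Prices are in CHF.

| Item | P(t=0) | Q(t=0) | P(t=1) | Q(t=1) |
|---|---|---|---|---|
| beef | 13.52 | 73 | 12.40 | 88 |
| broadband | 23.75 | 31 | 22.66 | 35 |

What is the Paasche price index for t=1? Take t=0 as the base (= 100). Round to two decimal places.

Paasche price index uses current-period quantities as weights.
ΣP(t=1)·Q(t=1) = 12.40×88 + 22.66×35 = 1091.2 + 793.1 = 1884.3
ΣP(t=0)·Q(t=1) = 13.52×88 + 23.75×35 = 1189.76 + 831.25 = 2021.01
Index = 1884.3 / 2021.01 × 100 = 93.2356

93.24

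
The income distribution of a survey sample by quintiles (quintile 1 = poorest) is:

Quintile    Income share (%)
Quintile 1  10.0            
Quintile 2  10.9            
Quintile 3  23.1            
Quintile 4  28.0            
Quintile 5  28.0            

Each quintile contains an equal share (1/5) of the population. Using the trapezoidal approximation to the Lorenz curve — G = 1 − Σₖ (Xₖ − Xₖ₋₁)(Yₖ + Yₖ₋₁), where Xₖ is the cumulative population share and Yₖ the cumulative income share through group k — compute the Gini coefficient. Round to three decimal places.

0.212

Cumulative income shares Yₖ: 0.1000, 0.2090, 0.4400, 0.7200, 1.0000
Σ (Xₖ−Xₖ₋₁)(Yₖ+Yₖ₋₁) = (1/5)(0.1000+0.0000) + (1/5)(0.2090+0.1000) + (1/5)(0.4400+0.2090) + (1/5)(0.7200+0.4400) + (1/5)(1.0000+0.7200)
  = 0.0200 + 0.0618 + 0.1298 + 0.2320 + 0.3440 = 0.7876
G = 1 − 0.7876 = 0.2124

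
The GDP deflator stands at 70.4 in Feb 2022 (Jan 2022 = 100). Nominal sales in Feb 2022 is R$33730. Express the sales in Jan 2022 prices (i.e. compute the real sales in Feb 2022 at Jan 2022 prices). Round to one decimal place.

Real = Nominal ÷ (Index/100) = 33730 ÷ (70.4/100)
     = 33730 ÷ 0.704 = 47911.9318

47911.9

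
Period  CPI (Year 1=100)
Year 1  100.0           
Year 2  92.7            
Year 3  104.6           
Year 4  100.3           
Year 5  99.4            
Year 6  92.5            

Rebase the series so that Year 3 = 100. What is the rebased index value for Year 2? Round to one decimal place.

Rebased(Year 2) = 92.7 / 104.6 × 100 = 88.6233

88.6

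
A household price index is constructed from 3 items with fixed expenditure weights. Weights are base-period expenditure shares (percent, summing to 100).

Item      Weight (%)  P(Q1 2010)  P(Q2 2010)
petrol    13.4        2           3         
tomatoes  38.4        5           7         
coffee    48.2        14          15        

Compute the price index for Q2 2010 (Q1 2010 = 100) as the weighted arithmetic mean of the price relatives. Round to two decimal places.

petrol: 13.4 × (3/2) = 13.4 × 1.500000 = 20.1000
tomatoes: 38.4 × (7/5) = 38.4 × 1.400000 = 53.7600
coffee: 48.2 × (15/14) = 48.2 × 1.071429 = 51.6429
Index = Σ wᵢ·(p₁ᵢ/p₀ᵢ) = 20.1000 + 53.7600 + 51.6429 = 125.5029

125.50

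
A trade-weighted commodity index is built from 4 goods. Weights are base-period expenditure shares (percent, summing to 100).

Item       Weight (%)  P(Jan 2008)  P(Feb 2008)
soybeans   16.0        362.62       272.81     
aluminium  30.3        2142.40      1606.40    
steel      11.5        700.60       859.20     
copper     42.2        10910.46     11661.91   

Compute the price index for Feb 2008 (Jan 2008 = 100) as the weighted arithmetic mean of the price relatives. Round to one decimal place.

94.0

soybeans: 16.0 × (272.81/362.62) = 16.0 × 0.752330 = 12.0373
aluminium: 30.3 × (1606.40/2142.40) = 30.3 × 0.749813 = 22.7193
steel: 11.5 × (859.20/700.60) = 11.5 × 1.226377 = 14.1033
copper: 42.2 × (11661.91/10910.46) = 42.2 × 1.068874 = 45.1065
Index = Σ wᵢ·(p₁ᵢ/p₀ᵢ) = 12.0373 + 22.7193 + 14.1033 + 45.1065 = 93.9665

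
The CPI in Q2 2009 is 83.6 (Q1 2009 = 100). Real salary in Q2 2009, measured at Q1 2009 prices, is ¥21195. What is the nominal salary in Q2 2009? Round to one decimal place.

17719.0

Nominal = Real × (Index/100) = 21195 × (83.6/100)
        = 21195 × 0.836 = 17719.0200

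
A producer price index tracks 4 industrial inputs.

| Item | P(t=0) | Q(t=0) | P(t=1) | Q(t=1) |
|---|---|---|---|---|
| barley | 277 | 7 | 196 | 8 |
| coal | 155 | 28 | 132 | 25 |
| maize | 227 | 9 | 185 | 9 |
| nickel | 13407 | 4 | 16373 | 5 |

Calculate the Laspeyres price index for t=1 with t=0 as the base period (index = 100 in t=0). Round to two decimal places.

116.59

Laspeyres price index uses base-period quantities as weights.
ΣP(t=1)·Q(t=0) = 196×7 + 132×28 + 185×9 + 16373×4 = 1372 + 3696 + 1665 + 65492 = 72225
ΣP(t=0)·Q(t=0) = 277×7 + 155×28 + 227×9 + 13407×4 = 1939 + 4340 + 2043 + 53628 = 61950
Index = 72225 / 61950 × 100 = 116.5860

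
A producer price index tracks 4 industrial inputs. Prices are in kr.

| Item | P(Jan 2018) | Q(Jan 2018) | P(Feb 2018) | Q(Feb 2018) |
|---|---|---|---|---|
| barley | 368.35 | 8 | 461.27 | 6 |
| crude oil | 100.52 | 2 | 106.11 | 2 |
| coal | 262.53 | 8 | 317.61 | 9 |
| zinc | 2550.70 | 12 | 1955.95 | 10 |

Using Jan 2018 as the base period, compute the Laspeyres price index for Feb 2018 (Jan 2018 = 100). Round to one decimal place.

Laspeyres price index uses base-period quantities as weights.
ΣP(Feb 2018)·Q(Jan 2018) = 461.27×8 + 106.11×2 + 317.61×8 + 1955.95×12 = 3690.16 + 212.22 + 2540.88 + 23471.4 = 29914.66
ΣP(Jan 2018)·Q(Jan 2018) = 368.35×8 + 100.52×2 + 262.53×8 + 2550.70×12 = 2946.8 + 201.04 + 2100.24 + 30608.4 = 35856.48
Index = 29914.66 / 35856.48 × 100 = 83.4289

83.4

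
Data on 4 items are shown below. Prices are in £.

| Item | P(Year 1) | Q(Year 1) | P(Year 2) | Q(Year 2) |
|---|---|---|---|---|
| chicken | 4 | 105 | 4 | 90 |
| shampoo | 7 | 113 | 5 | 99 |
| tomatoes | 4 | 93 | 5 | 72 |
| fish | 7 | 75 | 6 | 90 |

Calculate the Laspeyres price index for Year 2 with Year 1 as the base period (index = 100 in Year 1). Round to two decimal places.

Laspeyres price index uses base-period quantities as weights.
ΣP(Year 2)·Q(Year 1) = 4×105 + 5×113 + 5×93 + 6×75 = 420 + 565 + 465 + 450 = 1900
ΣP(Year 1)·Q(Year 1) = 4×105 + 7×113 + 4×93 + 7×75 = 420 + 791 + 372 + 525 = 2108
Index = 1900 / 2108 × 100 = 90.1328

90.13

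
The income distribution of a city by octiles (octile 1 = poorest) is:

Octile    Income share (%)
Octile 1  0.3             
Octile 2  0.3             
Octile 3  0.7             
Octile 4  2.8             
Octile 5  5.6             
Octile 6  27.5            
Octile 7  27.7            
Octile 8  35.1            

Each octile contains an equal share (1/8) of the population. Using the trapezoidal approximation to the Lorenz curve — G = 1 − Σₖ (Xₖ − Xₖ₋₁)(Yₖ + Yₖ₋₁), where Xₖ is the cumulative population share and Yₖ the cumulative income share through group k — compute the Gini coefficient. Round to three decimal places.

Cumulative income shares Yₖ: 0.0030, 0.0060, 0.0130, 0.0410, 0.0970, 0.3720, 0.6490, 1.0000
Σ (Xₖ−Xₖ₋₁)(Yₖ+Yₖ₋₁) = (1/8)(0.0030+0.0000) + (1/8)(0.0060+0.0030) + (1/8)(0.0130+0.0060) + (1/8)(0.0410+0.0130) + (1/8)(0.0970+0.0410) + (1/8)(0.3720+0.0970) + (1/8)(0.6490+0.3720) + (1/8)(1.0000+0.6490)
  = 0.0004 + 0.0011 + 0.0024 + 0.0067 + 0.0172 + 0.0586 + 0.1276 + 0.2061 = 0.4203
G = 1 − 0.4203 = 0.5797

0.580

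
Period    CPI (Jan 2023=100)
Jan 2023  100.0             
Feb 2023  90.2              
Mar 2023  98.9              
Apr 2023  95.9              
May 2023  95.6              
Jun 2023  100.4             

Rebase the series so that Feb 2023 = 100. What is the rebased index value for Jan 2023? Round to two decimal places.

110.86

Rebased(Jan 2023) = 100.0 / 90.2 × 100 = 110.8647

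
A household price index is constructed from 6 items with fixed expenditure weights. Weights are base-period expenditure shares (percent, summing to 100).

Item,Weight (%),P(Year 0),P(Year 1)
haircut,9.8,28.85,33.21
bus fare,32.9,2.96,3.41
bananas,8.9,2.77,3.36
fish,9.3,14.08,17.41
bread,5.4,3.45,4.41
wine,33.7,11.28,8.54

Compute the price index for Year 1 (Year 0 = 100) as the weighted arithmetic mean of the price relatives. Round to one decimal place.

103.9

haircut: 9.8 × (33.21/28.85) = 9.8 × 1.151127 = 11.2810
bus fare: 32.9 × (3.41/2.96) = 32.9 × 1.152027 = 37.9017
bananas: 8.9 × (3.36/2.77) = 8.9 × 1.212996 = 10.7957
fish: 9.3 × (17.41/14.08) = 9.3 × 1.236506 = 11.4995
bread: 5.4 × (4.41/3.45) = 5.4 × 1.278261 = 6.9026
wine: 33.7 × (8.54/11.28) = 33.7 × 0.757092 = 25.5140
Index = Σ wᵢ·(p₁ᵢ/p₀ᵢ) = 11.2810 + 37.9017 + 10.7957 + 11.4995 + 6.9026 + 25.5140 = 103.8945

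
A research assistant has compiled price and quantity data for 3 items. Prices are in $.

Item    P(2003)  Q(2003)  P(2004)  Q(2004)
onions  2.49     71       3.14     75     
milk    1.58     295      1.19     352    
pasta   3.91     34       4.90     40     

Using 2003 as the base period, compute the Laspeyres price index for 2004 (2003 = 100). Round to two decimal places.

Laspeyres price index uses base-period quantities as weights.
ΣP(2004)·Q(2003) = 3.14×71 + 1.19×295 + 4.90×34 = 222.94 + 351.05 + 166.6 = 740.59
ΣP(2003)·Q(2003) = 2.49×71 + 1.58×295 + 3.91×34 = 176.79 + 466.1 + 132.94 = 775.83
Index = 740.59 / 775.83 × 100 = 95.4578

95.46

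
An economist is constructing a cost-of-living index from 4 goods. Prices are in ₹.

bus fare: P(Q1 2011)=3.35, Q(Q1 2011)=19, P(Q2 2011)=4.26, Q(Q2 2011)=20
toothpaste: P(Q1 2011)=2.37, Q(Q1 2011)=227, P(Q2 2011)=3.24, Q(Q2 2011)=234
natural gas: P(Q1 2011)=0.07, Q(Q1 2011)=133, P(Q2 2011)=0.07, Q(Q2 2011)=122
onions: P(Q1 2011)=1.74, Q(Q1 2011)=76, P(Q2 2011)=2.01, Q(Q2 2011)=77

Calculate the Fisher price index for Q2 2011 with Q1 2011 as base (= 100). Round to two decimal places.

Laspeyres component (base-period weights):
ΣP(Q2 2011)Q(Q1 2011) = 4.26×19 + 3.24×227 + 0.07×133 + 2.01×76 = 80.94 + 735.48 + 9.31 + 152.76 = 978.49
ΣP(Q1 2011)Q(Q1 2011) = 3.35×19 + 2.37×227 + 0.07×133 + 1.74×76 = 63.65 + 537.99 + 9.31 + 132.24 = 743.19
L = 978.49 / 743.19 × 100 = 131.6608
Paasche component (current-period weights):
ΣP(Q2 2011)Q(Q2 2011) = 4.26×20 + 3.24×234 + 0.07×122 + 2.01×77 = 85.2 + 758.16 + 8.54 + 154.77 = 1006.67
ΣP(Q1 2011)Q(Q2 2011) = 3.35×20 + 2.37×234 + 0.07×122 + 1.74×77 = 67 + 554.58 + 8.54 + 133.98 = 764.1
P = 1006.67 / 764.1 × 100 = 131.7458
Fisher = √(L × P) = √(131.6608 × 131.7458) = 131.7033

131.70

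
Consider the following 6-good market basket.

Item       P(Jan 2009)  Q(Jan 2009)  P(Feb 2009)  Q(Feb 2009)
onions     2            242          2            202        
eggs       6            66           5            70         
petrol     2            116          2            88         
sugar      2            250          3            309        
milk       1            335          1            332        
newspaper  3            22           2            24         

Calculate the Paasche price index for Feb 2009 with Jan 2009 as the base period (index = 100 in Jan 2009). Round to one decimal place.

110.6

Paasche price index uses current-period quantities as weights.
ΣP(Feb 2009)·Q(Feb 2009) = 2×202 + 5×70 + 2×88 + 3×309 + 1×332 + 2×24 = 404 + 350 + 176 + 927 + 332 + 48 = 2237
ΣP(Jan 2009)·Q(Feb 2009) = 2×202 + 6×70 + 2×88 + 2×309 + 1×332 + 3×24 = 404 + 420 + 176 + 618 + 332 + 72 = 2022
Index = 2237 / 2022 × 100 = 110.6330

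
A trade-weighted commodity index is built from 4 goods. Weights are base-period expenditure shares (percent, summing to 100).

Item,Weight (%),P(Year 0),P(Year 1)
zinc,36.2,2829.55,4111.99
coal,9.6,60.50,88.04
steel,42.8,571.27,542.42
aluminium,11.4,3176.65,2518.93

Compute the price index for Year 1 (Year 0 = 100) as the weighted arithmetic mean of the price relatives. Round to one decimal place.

116.3

zinc: 36.2 × (4111.99/2829.55) = 36.2 × 1.453231 = 52.6070
coal: 9.6 × (88.04/60.50) = 9.6 × 1.455207 = 13.9700
steel: 42.8 × (542.42/571.27) = 42.8 × 0.949498 = 40.6385
aluminium: 11.4 × (2518.93/3176.65) = 11.4 × 0.792952 = 9.0396
Index = Σ wᵢ·(p₁ᵢ/p₀ᵢ) = 52.6070 + 13.9700 + 40.6385 + 9.0396 = 116.2551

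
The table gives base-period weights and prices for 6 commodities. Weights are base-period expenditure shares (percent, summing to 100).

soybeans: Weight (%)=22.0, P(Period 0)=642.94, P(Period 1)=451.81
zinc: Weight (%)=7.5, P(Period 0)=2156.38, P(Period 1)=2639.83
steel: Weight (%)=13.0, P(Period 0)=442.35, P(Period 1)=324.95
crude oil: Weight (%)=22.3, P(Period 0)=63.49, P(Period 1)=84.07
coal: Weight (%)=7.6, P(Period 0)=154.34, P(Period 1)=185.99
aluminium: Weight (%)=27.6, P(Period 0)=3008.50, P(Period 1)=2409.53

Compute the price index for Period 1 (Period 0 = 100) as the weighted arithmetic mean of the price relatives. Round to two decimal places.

94.98

soybeans: 22.0 × (451.81/642.94) = 22.0 × 0.702725 = 15.4599
zinc: 7.5 × (2639.83/2156.38) = 7.5 × 1.224195 = 9.1815
steel: 13.0 × (324.95/442.35) = 13.0 × 0.734599 = 9.5498
crude oil: 22.3 × (84.07/63.49) = 22.3 × 1.324146 = 29.5284
coal: 7.6 × (185.99/154.34) = 7.6 × 1.205067 = 9.1585
aluminium: 27.6 × (2409.53/3008.50) = 27.6 × 0.800907 = 22.1050
Index = Σ wᵢ·(p₁ᵢ/p₀ᵢ) = 15.4599 + 9.1815 + 9.5498 + 29.5284 + 9.1585 + 22.1050 = 94.9832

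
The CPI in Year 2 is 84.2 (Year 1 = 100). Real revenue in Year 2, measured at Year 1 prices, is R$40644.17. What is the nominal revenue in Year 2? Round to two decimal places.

Nominal = Real × (Index/100) = 40644.17 × (84.2/100)
        = 40644.17 × 0.842 = 34222.3911

34222.39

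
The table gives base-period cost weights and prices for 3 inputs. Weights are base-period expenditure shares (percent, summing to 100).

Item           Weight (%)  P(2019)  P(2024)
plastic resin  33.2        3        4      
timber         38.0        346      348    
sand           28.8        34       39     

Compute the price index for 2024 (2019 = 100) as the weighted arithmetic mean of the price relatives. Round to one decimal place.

plastic resin: 33.2 × (4/3) = 33.2 × 1.333333 = 44.2667
timber: 38.0 × (348/346) = 38.0 × 1.005780 = 38.2197
sand: 28.8 × (39/34) = 28.8 × 1.147059 = 33.0353
Index = Σ wᵢ·(p₁ᵢ/p₀ᵢ) = 44.2667 + 38.2197 + 33.0353 = 115.5216

115.5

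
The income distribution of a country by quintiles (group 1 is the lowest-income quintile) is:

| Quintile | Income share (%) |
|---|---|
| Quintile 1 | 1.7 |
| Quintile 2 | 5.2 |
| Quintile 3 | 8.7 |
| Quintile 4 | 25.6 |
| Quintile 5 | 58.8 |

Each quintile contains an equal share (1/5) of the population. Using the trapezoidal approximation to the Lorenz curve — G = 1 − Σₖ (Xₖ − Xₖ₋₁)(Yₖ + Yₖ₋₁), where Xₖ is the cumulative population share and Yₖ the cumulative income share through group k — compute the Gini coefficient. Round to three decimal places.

0.538

Cumulative income shares Yₖ: 0.0170, 0.0690, 0.1560, 0.4120, 1.0000
Σ (Xₖ−Xₖ₋₁)(Yₖ+Yₖ₋₁) = (1/5)(0.0170+0.0000) + (1/5)(0.0690+0.0170) + (1/5)(0.1560+0.0690) + (1/5)(0.4120+0.1560) + (1/5)(1.0000+0.4120)
  = 0.0034 + 0.0172 + 0.0450 + 0.1136 + 0.2824 = 0.4616
G = 1 − 0.4616 = 0.5384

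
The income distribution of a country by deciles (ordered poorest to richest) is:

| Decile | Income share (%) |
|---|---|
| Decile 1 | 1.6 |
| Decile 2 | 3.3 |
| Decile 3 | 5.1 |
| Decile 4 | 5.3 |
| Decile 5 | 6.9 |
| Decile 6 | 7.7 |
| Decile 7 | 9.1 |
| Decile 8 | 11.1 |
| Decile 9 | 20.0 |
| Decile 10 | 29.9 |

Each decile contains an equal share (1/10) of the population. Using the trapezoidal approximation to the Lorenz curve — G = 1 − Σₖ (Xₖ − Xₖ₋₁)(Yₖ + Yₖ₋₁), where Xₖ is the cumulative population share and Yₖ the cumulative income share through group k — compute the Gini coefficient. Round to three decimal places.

0.414

Cumulative income shares Yₖ: 0.0160, 0.0490, 0.1000, 0.1530, 0.2220, 0.2990, 0.3900, 0.5010, 0.7010, 1.0000
Σ (Xₖ−Xₖ₋₁)(Yₖ+Yₖ₋₁) = (1/10)(0.0160+0.0000) + (1/10)(0.0490+0.0160) + (1/10)(0.1000+0.0490) + (1/10)(0.1530+0.1000) + (1/10)(0.2220+0.1530) + (1/10)(0.2990+0.2220) + (1/10)(0.3900+0.2990) + (1/10)(0.5010+0.3900) + (1/10)(0.7010+0.5010) + (1/10)(1.0000+0.7010)
  = 0.0016 + 0.0065 + 0.0149 + 0.0253 + 0.0375 + 0.0521 + 0.0689 + 0.0891 + 0.1202 + 0.1701 = 0.5862
G = 1 − 0.5862 = 0.4138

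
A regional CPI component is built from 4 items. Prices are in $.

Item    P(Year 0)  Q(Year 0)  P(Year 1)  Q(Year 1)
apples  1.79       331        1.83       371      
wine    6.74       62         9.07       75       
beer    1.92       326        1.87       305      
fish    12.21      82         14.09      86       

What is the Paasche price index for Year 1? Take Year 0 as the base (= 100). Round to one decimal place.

112.0

Paasche price index uses current-period quantities as weights.
ΣP(Year 1)·Q(Year 1) = 1.83×371 + 9.07×75 + 1.87×305 + 14.09×86 = 678.93 + 680.25 + 570.35 + 1211.74 = 3141.27
ΣP(Year 0)·Q(Year 1) = 1.79×371 + 6.74×75 + 1.92×305 + 12.21×86 = 664.09 + 505.5 + 585.6 + 1050.06 = 2805.25
Index = 3141.27 / 2805.25 × 100 = 111.9783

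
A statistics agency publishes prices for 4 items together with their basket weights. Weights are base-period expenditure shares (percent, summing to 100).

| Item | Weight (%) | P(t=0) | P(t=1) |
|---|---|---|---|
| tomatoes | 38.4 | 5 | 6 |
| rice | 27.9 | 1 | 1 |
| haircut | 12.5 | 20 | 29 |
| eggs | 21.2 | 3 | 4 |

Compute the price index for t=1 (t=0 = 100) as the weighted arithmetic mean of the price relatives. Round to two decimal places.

tomatoes: 38.4 × (6/5) = 38.4 × 1.200000 = 46.0800
rice: 27.9 × (1/1) = 27.9 × 1.000000 = 27.9000
haircut: 12.5 × (29/20) = 12.5 × 1.450000 = 18.1250
eggs: 21.2 × (4/3) = 21.2 × 1.333333 = 28.2667
Index = Σ wᵢ·(p₁ᵢ/p₀ᵢ) = 46.0800 + 27.9000 + 18.1250 + 28.2667 = 120.3717

120.37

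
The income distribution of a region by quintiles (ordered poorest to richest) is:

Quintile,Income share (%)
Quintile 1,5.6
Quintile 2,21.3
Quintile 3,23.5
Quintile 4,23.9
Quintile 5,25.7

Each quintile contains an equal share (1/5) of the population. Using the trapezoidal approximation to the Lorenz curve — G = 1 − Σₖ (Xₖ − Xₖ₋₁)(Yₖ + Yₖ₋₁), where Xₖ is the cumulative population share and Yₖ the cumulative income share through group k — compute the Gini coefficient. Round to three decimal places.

Cumulative income shares Yₖ: 0.0560, 0.2690, 0.5040, 0.7430, 1.0000
Σ (Xₖ−Xₖ₋₁)(Yₖ+Yₖ₋₁) = (1/5)(0.0560+0.0000) + (1/5)(0.2690+0.0560) + (1/5)(0.5040+0.2690) + (1/5)(0.7430+0.5040) + (1/5)(1.0000+0.7430)
  = 0.0112 + 0.0650 + 0.1546 + 0.2494 + 0.3486 = 0.8288
G = 1 − 0.8288 = 0.1712

0.171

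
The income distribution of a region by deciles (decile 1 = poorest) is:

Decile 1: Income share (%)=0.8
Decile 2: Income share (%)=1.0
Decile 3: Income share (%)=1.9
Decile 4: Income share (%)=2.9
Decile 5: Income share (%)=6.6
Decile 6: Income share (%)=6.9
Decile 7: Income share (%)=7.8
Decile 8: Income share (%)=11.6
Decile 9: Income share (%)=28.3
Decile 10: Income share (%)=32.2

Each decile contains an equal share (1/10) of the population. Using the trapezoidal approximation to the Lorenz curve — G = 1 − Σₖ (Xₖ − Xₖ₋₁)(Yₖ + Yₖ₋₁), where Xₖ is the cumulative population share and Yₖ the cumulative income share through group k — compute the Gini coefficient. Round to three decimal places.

0.537

Cumulative income shares Yₖ: 0.0080, 0.0180, 0.0370, 0.0660, 0.1320, 0.2010, 0.2790, 0.3950, 0.6780, 1.0000
Σ (Xₖ−Xₖ₋₁)(Yₖ+Yₖ₋₁) = (1/10)(0.0080+0.0000) + (1/10)(0.0180+0.0080) + (1/10)(0.0370+0.0180) + (1/10)(0.0660+0.0370) + (1/10)(0.1320+0.0660) + (1/10)(0.2010+0.1320) + (1/10)(0.2790+0.2010) + (1/10)(0.3950+0.2790) + (1/10)(0.6780+0.3950) + (1/10)(1.0000+0.6780)
  = 0.0008 + 0.0026 + 0.0055 + 0.0103 + 0.0198 + 0.0333 + 0.0480 + 0.0674 + 0.1073 + 0.1678 = 0.4628
G = 1 − 0.4628 = 0.5372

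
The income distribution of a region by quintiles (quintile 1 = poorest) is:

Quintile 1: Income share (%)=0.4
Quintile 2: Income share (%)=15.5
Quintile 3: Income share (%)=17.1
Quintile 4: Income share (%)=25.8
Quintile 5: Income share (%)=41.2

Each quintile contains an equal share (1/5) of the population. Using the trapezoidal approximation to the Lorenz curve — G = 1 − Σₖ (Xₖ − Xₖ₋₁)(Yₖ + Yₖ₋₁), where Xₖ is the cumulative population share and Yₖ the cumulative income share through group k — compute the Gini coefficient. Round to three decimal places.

0.368

Cumulative income shares Yₖ: 0.0040, 0.1590, 0.3300, 0.5880, 1.0000
Σ (Xₖ−Xₖ₋₁)(Yₖ+Yₖ₋₁) = (1/5)(0.0040+0.0000) + (1/5)(0.1590+0.0040) + (1/5)(0.3300+0.1590) + (1/5)(0.5880+0.3300) + (1/5)(1.0000+0.5880)
  = 0.0008 + 0.0326 + 0.0978 + 0.1836 + 0.3176 = 0.6324
G = 1 − 0.6324 = 0.3676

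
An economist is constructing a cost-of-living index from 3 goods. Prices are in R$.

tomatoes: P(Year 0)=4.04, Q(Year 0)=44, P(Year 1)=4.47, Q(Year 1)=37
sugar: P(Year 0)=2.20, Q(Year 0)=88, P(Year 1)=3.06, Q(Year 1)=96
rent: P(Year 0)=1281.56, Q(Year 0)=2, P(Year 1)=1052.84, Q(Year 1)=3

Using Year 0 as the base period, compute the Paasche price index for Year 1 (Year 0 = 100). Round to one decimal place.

86.0

Paasche price index uses current-period quantities as weights.
ΣP(Year 1)·Q(Year 1) = 4.47×37 + 3.06×96 + 1052.84×3 = 165.39 + 293.76 + 3158.52 = 3617.67
ΣP(Year 0)·Q(Year 1) = 4.04×37 + 2.20×96 + 1281.56×3 = 149.48 + 211.2 + 3844.68 = 4205.36
Index = 3617.67 / 4205.36 × 100 = 86.0252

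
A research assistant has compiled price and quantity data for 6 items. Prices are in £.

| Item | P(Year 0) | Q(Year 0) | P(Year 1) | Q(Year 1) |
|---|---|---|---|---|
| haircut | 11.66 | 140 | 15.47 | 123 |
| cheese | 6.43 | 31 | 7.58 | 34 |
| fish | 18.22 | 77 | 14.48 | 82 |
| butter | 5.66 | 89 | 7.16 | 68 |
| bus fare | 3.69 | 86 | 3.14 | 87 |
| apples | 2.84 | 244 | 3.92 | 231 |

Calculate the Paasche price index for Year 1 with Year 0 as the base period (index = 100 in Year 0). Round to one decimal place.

Paasche price index uses current-period quantities as weights.
ΣP(Year 1)·Q(Year 1) = 15.47×123 + 7.58×34 + 14.48×82 + 7.16×68 + 3.14×87 + 3.92×231 = 1902.81 + 257.72 + 1187.36 + 486.88 + 273.18 + 905.52 = 5013.47
ΣP(Year 0)·Q(Year 1) = 11.66×123 + 6.43×34 + 18.22×82 + 5.66×68 + 3.69×87 + 2.84×231 = 1434.18 + 218.62 + 1494.04 + 384.88 + 321.03 + 656.04 = 4508.79
Index = 5013.47 / 4508.79 × 100 = 111.1932

111.2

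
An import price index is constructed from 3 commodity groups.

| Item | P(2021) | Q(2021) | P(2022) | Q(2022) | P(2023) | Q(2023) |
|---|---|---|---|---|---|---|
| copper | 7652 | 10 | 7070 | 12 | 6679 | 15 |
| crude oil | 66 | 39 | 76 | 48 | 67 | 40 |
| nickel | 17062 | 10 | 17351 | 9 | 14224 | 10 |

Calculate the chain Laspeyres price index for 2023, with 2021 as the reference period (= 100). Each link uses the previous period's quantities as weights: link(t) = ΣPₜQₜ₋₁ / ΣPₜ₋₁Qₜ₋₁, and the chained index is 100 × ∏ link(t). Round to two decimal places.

85.52

Link 2021→2022:
ΣP(2022)Q(2021) = 7070×10 + 76×39 + 17351×10 = 70700 + 2964 + 173510 = 247174
ΣP(2021)Q(2021) = 7652×10 + 66×39 + 17062×10 = 76520 + 2574 + 170620 = 249714
link = 247174/249714 = 0.989828
Link 2022→2023:
ΣP(2023)Q(2022) = 6679×12 + 67×48 + 14224×9 = 80148 + 3216 + 128016 = 211380
ΣP(2022)Q(2022) = 7070×12 + 76×48 + 17351×9 = 84840 + 3648 + 156159 = 244647
link = 211380/244647 = 0.864020
Chained index = 100 × 0.989828 × 0.864020 = 85.5232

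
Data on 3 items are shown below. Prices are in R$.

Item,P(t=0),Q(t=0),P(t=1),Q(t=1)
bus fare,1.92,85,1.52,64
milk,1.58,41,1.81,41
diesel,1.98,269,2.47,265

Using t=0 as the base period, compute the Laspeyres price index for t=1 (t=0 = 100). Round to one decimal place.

114.1

Laspeyres price index uses base-period quantities as weights.
ΣP(t=1)·Q(t=0) = 1.52×85 + 1.81×41 + 2.47×269 = 129.2 + 74.21 + 664.43 = 867.84
ΣP(t=0)·Q(t=0) = 1.92×85 + 1.58×41 + 1.98×269 = 163.2 + 64.78 + 532.62 = 760.6
Index = 867.84 / 760.6 × 100 = 114.0994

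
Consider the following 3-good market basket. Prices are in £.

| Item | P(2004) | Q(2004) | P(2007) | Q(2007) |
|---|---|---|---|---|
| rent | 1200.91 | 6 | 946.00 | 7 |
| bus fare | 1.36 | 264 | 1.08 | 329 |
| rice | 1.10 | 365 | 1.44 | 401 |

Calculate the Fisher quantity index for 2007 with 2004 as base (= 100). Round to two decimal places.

Laspeyres component (base-period weights):
ΣP(2004)Q(2007) = 1200.91×7 + 1.36×329 + 1.10×401 = 8406.37 + 447.44 + 441.1 = 9294.91
ΣP(2004)Q(2004) = 1200.91×6 + 1.36×264 + 1.10×365 = 7205.46 + 359.04 + 401.5 = 7966
L = 9294.91 / 7966 × 100 = 116.6823
Paasche component (current-period weights):
ΣP(2007)Q(2007) = 946.00×7 + 1.08×329 + 1.44×401 = 6622 + 355.32 + 577.44 = 7554.76
ΣP(2007)Q(2004) = 946.00×6 + 1.08×264 + 1.44×365 = 5676 + 285.12 + 525.6 = 6486.72
P = 7554.76 / 6486.72 × 100 = 116.4650
Fisher = √(L × P) = √(116.6823 × 116.4650) = 116.5736

116.57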